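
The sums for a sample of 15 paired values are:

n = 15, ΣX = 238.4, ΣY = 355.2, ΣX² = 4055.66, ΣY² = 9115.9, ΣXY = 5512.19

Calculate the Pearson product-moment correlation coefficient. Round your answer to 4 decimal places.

-0.3071

r = (nΣXY − ΣXΣY) / √[(nΣX² − (ΣX)²)(nΣY² − (ΣY)²)]
Numerator: 15×5512.19 − 238.4×355.2 = -1996.83
Denominator: √[(60834.9 − 56834.56)(136738.5 − 126167.04)] = √[4000.34 × 10571.46] = 6503.0327
r = -1996.83 / 6503.0327 ≈ -0.3071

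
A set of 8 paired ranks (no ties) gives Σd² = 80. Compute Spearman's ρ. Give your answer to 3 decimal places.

0.048

ρ = 1 − 6Σd² / [n(n²−1)] = 1 − 6×80 / (8×63)
  = 1 − 480/504 = 1 − 0.9524 ≈ 0.048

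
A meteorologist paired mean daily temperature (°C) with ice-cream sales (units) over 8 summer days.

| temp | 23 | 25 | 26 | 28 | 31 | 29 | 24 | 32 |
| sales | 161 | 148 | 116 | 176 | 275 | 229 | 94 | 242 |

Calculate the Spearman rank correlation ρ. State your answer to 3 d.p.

0.810

Rank temp: 1, 3, 4, 5, 7, 6, 2, 8
Rank sales: 4, 3, 2, 5, 8, 6, 1, 7
d = rank(temp) − rank(sales): -3, 0, 2, 0, -1, 0, 1, 1; Σd² = 16
ρ = 1 − 6Σd² / [n(n²−1)] = 1 − 6×16 / (8×63) = 1 − 96/504 ≈ 0.810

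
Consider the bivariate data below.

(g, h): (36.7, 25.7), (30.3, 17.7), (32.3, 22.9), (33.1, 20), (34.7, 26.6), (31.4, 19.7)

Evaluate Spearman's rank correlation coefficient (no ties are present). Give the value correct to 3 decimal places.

Rank g: 6, 1, 3, 4, 5, 2
Rank h: 5, 1, 4, 3, 6, 2
d = rank(g) − rank(h): 1, 0, -1, 1, -1, 0; Σd² = 4
ρ = 1 − 6Σd² / [n(n²−1)] = 1 − 6×4 / (6×35) = 1 − 24/210 ≈ 0.886

0.886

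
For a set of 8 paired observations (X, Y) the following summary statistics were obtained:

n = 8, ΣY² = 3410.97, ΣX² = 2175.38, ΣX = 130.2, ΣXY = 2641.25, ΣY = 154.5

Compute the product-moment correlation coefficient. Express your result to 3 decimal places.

r = (nΣXY − ΣXΣY) / √[(nΣX² − (ΣX)²)(nΣY² − (ΣY)²)]
Numerator: 8×2641.25 − 130.2×154.5 = 1014.1
Denominator: √[(17403.04 − 16952.04)(27287.76 − 23870.25)] = √[451 × 3417.51] = 1241.4898
r = 1014.1 / 1241.4898 ≈ 0.817

0.817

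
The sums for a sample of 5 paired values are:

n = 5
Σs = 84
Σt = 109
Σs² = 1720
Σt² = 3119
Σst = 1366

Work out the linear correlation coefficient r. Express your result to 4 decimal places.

r = (nΣst − ΣsΣt) / √[(nΣs² − (Σs)²)(nΣt² − (Σt)²)]
Numerator: 5×1366 − 84×109 = -2326
Denominator: √[(8600 − 7056)(15595 − 11881)] = √[1544 × 3714] = 2394.6641
r = -2326 / 2394.6641 ≈ -0.9713

-0.9713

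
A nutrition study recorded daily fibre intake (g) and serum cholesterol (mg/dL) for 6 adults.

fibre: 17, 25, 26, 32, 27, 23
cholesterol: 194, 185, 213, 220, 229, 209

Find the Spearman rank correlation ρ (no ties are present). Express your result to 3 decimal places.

0.771

Rank fibre: 1, 3, 4, 6, 5, 2
Rank cholesterol: 2, 1, 4, 5, 6, 3
d = rank(fibre) − rank(cholesterol): -1, 2, 0, 1, -1, -1; Σd² = 8
ρ = 1 − 6Σd² / [n(n²−1)] = 1 − 6×8 / (6×35) = 1 − 48/210 ≈ 0.771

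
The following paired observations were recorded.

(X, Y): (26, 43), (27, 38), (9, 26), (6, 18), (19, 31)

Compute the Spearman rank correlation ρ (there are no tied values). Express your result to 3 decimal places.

0.900

Rank X: 4, 5, 2, 1, 3
Rank Y: 5, 4, 2, 1, 3
d = rank(X) − rank(Y): -1, 1, 0, 0, 0; Σd² = 2
ρ = 1 − 6Σd² / [n(n²−1)] = 1 − 6×2 / (5×24) = 1 − 12/120 ≈ 0.900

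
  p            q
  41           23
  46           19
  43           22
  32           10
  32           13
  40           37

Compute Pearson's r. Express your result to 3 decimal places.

n = 6, Σp = 234, Σq = 124, Σp² = 9294, Σq² = 3012, Σpq = 4979
nΣpq − ΣpΣq = 29874 − 29016 = 858
nΣp² − (Σp)² = 55764 − 54756 = 1008; nΣq² − (Σq)² = 18072 − 15376 = 2696
r = 858 / √(1008 × 2696) = 858 / 1648.5048 ≈ 0.520

0.520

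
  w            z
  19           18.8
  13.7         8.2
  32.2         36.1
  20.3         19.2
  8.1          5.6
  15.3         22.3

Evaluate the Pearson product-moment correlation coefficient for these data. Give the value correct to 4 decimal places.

n = 6, Σw = 108.6, Σz = 110.2, Σw² = 2297.32, Σz² = 2621.18, Σwz = 2408.27
nΣwz − ΣwΣz = 14449.62 − 11967.72 = 2481.9
nΣw² − (Σw)² = 13783.92 − 11793.96 = 1989.96; nΣz² − (Σz)² = 15727.08 − 12144.04 = 3583.04
r = 2481.9 / √(1989.96 × 3583.04) = 2481.9 / 2670.2259 ≈ 0.9295

0.9295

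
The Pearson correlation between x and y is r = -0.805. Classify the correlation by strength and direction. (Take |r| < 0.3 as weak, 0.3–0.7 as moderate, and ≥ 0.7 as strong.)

r = -0.805 < 0 so the relationship is negative.
|r| = 0.805, which falls in the strong range.

strong negative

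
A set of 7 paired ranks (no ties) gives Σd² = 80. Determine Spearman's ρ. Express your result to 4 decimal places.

ρ = 1 − 6Σd² / [n(n²−1)] = 1 − 6×80 / (7×48)
  = 1 − 480/336 = 1 − 1.42857 ≈ -0.4286

-0.4286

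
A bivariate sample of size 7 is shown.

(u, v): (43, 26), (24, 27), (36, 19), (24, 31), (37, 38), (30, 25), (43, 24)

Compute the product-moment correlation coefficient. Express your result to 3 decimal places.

-0.175

n = 7, Σu = 237, Σv = 190, Σu² = 8415, Σv² = 5372, Σuv = 6382
nΣuv − ΣuΣv = 44674 − 45030 = -356
nΣu² − (Σu)² = 58905 − 56169 = 2736; nΣv² − (Σv)² = 37604 − 36100 = 1504
r = -356 / √(2736 × 1504) = -356 / 2028.5325 ≈ -0.175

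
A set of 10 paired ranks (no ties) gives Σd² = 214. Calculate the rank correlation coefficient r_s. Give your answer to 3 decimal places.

ρ = 1 − 6Σd² / [n(n²−1)] = 1 − 6×214 / (10×99)
  = 1 − 1284/990 = 1 − 1.2970 ≈ -0.297

-0.297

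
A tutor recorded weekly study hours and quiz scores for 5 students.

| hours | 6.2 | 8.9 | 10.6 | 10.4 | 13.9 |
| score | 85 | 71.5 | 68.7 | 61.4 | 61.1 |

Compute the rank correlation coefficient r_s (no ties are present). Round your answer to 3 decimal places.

-0.900

Rank hours: 1, 2, 4, 3, 5
Rank score: 5, 4, 3, 2, 1
d = rank(hours) − rank(score): -4, -2, 1, 1, 4; Σd² = 38
ρ = 1 − 6Σd² / [n(n²−1)] = 1 − 6×38 / (5×24) = 1 − 228/120 ≈ -0.900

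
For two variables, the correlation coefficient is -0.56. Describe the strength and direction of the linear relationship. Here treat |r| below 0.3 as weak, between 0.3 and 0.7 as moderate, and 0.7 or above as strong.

moderate negative

r = -0.56 < 0 so the relationship is negative.
|r| = 0.56, which falls in the moderate range.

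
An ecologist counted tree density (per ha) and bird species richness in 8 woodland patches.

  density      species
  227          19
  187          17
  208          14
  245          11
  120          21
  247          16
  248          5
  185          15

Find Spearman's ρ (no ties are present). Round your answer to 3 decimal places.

Rank density: 5, 3, 4, 6, 1, 7, 8, 2
Rank species: 7, 6, 3, 2, 8, 5, 1, 4
d = rank(density) − rank(species): -2, -3, 1, 4, -7, 2, 7, -2; Σd² = 136
ρ = 1 − 6Σd² / [n(n²−1)] = 1 − 6×136 / (8×63) = 1 − 816/504 ≈ -0.619

-0.619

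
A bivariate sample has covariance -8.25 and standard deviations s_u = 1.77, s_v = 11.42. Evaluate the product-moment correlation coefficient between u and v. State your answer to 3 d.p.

r = Cov(u,v) / (s_u · s_v) = -8.25 / (1.77 × 11.42)
  = -8.25 / 20.2134 ≈ -0.408

-0.408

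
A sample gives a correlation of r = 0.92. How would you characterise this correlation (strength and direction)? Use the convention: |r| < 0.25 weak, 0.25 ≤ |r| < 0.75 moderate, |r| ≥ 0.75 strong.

strong positive

r = 0.92 > 0 so the relationship is positive.
|r| = 0.92, which falls in the strong range.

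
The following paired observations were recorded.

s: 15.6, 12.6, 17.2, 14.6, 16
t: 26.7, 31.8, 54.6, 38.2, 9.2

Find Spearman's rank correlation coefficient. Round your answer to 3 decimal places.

0.100

Rank s: 3, 1, 5, 2, 4
Rank t: 2, 3, 5, 4, 1
d = rank(s) − rank(t): 1, -2, 0, -2, 3; Σd² = 18
ρ = 1 − 6Σd² / [n(n²−1)] = 1 − 6×18 / (5×24) = 1 − 108/120 ≈ 0.100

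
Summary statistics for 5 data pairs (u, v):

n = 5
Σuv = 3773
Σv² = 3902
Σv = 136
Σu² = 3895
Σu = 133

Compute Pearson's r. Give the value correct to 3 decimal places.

0.577

r = (nΣuv − ΣuΣv) / √[(nΣu² − (Σu)²)(nΣv² − (Σv)²)]
Numerator: 5×3773 − 133×136 = 777
Denominator: √[(19475 − 17689)(19510 − 18496)] = √[1786 × 1014] = 1345.7355
r = 777 / 1345.7355 ≈ 0.577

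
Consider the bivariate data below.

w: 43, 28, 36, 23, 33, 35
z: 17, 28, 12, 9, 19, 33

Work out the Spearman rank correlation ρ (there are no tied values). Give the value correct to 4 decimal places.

Rank w: 6, 2, 5, 1, 3, 4
Rank z: 3, 5, 2, 1, 4, 6
d = rank(w) − rank(z): 3, -3, 3, 0, -1, -2; Σd² = 32
ρ = 1 − 6Σd² / [n(n²−1)] = 1 − 6×32 / (6×35) = 1 − 192/210 ≈ 0.0857

0.0857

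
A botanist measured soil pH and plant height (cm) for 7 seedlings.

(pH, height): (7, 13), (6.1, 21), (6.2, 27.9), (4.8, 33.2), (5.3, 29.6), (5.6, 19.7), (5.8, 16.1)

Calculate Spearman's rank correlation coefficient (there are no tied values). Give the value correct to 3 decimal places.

Rank pH: 7, 5, 6, 1, 2, 3, 4
Rank height: 1, 4, 5, 7, 6, 3, 2
d = rank(pH) − rank(height): 6, 1, 1, -6, -4, 0, 2; Σd² = 94
ρ = 1 − 6Σd² / [n(n²−1)] = 1 − 6×94 / (7×48) = 1 − 564/336 ≈ -0.679

-0.679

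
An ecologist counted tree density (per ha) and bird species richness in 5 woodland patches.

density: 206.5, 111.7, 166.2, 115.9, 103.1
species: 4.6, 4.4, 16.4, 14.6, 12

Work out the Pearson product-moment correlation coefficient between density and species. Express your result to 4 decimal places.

n = 5, Σx = 703.4, Σy = 52, Σx² = 106804, Σy² = 666.64, Σxy = 7096.4
nΣxy − ΣxΣy = 35482 − 36576.8 = -1094.8
nΣx² − (Σx)² = 534020 − 494771.56 = 39248.44; nΣy² − (Σy)² = 3333.2 − 2704 = 629.2
r = -1094.8 / √(39248.44 × 629.2) = -1094.8 / 4969.4183 ≈ -0.2203

-0.2203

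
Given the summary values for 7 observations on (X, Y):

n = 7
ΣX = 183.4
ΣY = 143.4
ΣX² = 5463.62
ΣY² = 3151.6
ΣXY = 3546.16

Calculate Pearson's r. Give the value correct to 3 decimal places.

r = (nΣXY − ΣXΣY) / √[(nΣX² − (ΣX)²)(nΣY² − (ΣY)²)]
Numerator: 7×3546.16 − 183.4×143.4 = -1476.44
Denominator: √[(38245.34 − 33635.56)(22061.2 − 20563.56)] = √[4609.78 × 1497.64] = 2627.5066
r = -1476.44 / 2627.5066 ≈ -0.562

-0.562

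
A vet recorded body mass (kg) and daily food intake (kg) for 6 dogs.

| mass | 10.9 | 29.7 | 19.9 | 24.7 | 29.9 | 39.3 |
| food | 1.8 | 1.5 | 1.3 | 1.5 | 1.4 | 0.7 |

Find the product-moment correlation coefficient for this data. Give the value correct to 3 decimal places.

n = 6, Σx = 154.4, Σy = 8.2, Σx² = 4445.5, Σy² = 11.88, Σxy = 196.46
nΣxy − ΣxΣy = 1178.76 − 1266.08 = -87.32
nΣx² − (Σx)² = 26673 − 23839.36 = 2833.64; nΣy² − (Σy)² = 71.28 − 67.24 = 4.04
r = -87.32 / √(2833.64 × 4.04) = -87.32 / 106.9949 ≈ -0.816

-0.816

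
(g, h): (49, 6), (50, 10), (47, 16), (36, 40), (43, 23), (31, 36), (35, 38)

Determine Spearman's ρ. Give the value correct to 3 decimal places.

Rank g: 6, 7, 5, 3, 4, 1, 2
Rank h: 1, 2, 3, 7, 4, 5, 6
d = rank(g) − rank(h): 5, 5, 2, -4, 0, -4, -4; Σd² = 102
ρ = 1 − 6Σd² / [n(n²−1)] = 1 − 6×102 / (7×48) = 1 − 612/336 ≈ -0.821

-0.821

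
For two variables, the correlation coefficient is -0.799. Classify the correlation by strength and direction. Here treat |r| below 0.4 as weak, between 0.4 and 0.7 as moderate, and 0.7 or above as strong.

r = -0.799 < 0 so the relationship is negative.
|r| = 0.799, which falls in the strong range.

strong negative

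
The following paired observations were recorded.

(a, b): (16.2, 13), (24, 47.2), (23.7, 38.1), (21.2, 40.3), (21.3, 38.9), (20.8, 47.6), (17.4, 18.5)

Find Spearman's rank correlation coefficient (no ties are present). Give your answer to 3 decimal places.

Rank a: 1, 7, 6, 4, 5, 3, 2
Rank b: 1, 6, 3, 5, 4, 7, 2
d = rank(a) − rank(b): 0, 1, 3, -1, 1, -4, 0; Σd² = 28
ρ = 1 − 6Σd² / [n(n²−1)] = 1 − 6×28 / (7×48) = 1 − 168/336 ≈ 0.500

0.500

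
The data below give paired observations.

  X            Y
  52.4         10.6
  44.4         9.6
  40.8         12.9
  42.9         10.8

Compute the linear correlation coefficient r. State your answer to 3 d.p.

n = 4, ΣX = 180.5, ΣY = 43.9, ΣX² = 8222.17, ΣY² = 487.57, ΣXY = 1971.32
nΣXY − ΣXΣY = 7885.28 − 7923.95 = -38.67
nΣX² − (ΣX)² = 32888.68 − 32580.25 = 308.43; nΣY² − (ΣY)² = 1950.28 − 1927.21 = 23.07
r = -38.67 / √(308.43 × 23.07) = -38.67 / 84.3533 ≈ -0.458

-0.458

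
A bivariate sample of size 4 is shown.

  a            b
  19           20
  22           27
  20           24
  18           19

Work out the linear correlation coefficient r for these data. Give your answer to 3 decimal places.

0.977

n = 4, Σa = 79, Σb = 90, Σa² = 1569, Σb² = 2066, Σab = 1796
nΣab − ΣaΣb = 7184 − 7110 = 74
nΣa² − (Σa)² = 6276 − 6241 = 35; nΣb² − (Σb)² = 8264 − 8100 = 164
r = 74 / √(35 × 164) = 74 / 75.7628 ≈ 0.977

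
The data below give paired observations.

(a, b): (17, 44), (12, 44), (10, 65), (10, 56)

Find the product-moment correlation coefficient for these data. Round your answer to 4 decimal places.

-0.7337

n = 4, Σa = 49, Σb = 209, Σa² = 633, Σb² = 11233, Σab = 2486
nΣab − ΣaΣb = 9944 − 10241 = -297
nΣa² − (Σa)² = 2532 − 2401 = 131; nΣb² − (Σb)² = 44932 − 43681 = 1251
r = -297 / √(131 × 1251) = -297 / 404.8222 ≈ -0.7337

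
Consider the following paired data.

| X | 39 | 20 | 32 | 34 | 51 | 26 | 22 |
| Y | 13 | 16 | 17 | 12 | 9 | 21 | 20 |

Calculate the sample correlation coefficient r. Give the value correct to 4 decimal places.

n = 7, ΣX = 224, ΣY = 108, ΣX² = 7862, ΣY² = 1780, ΣXY = 3224
nΣXY − ΣXΣY = 22568 − 24192 = -1624
nΣX² − (ΣX)² = 55034 − 50176 = 4858; nΣY² − (ΣY)² = 12460 − 11664 = 796
r = -1624 / √(4858 × 796) = -1624 / 1966.4608 ≈ -0.8258

-0.8258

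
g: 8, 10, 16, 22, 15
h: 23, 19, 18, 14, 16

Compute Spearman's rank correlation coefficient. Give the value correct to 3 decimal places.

Rank g: 1, 2, 4, 5, 3
Rank h: 5, 4, 3, 1, 2
d = rank(g) − rank(h): -4, -2, 1, 4, 1; Σd² = 38
ρ = 1 − 6Σd² / [n(n²−1)] = 1 − 6×38 / (5×24) = 1 − 228/120 ≈ -0.900

-0.900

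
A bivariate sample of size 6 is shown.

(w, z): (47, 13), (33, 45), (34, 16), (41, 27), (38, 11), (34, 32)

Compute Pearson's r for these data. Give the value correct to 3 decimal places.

n = 6, Σw = 227, Σz = 144, Σw² = 8735, Σz² = 4324, Σwz = 5253
nΣwz − ΣwΣz = 31518 − 32688 = -1170
nΣw² − (Σw)² = 52410 − 51529 = 881; nΣz² − (Σz)² = 25944 − 20736 = 5208
r = -1170 / √(881 × 5208) = -1170 / 2142.0196 ≈ -0.546

-0.546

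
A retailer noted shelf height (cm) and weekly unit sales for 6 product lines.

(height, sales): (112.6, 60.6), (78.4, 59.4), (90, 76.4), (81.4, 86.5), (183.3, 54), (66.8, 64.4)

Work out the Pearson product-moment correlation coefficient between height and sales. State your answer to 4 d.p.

-0.5266

n = 6, Σx = 612.5, Σy = 401.3, Σx² = 71612.41, Σy² = 27583.29, Σxy = 39597.74
nΣxy − ΣxΣy = 237586.44 − 245796.25 = -8209.81
nΣx² − (Σx)² = 429674.46 − 375156.25 = 54518.21; nΣy² − (Σy)² = 165499.74 − 161041.69 = 4458.05
r = -8209.81 / √(54518.21 × 4458.05) = -8209.81 / 15589.8976 ≈ -0.5266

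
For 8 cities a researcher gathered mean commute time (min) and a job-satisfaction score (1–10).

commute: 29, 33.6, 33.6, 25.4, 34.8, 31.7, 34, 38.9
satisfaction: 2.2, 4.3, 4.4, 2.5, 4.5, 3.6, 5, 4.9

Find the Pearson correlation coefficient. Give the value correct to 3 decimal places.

0.883

n = 8, Σx = 261, Σy = 31.4, Σx² = 8629.22, Σy² = 131.16, Σxy = 1050.95
nΣxy − ΣxΣy = 8407.6 − 8195.4 = 212.2
nΣx² − (Σx)² = 69033.76 − 68121 = 912.76; nΣy² − (Σy)² = 1049.28 − 985.96 = 63.32
r = 212.2 / √(912.76 × 63.32) = 212.2 / 240.4079 ≈ 0.883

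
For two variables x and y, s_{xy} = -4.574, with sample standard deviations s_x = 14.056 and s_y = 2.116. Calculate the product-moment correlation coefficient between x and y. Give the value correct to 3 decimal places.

r = Cov(x,y) / (s_x · s_y) = -4.574 / (14.056 × 2.116)
  = -4.574 / 29.7425 ≈ -0.154

-0.154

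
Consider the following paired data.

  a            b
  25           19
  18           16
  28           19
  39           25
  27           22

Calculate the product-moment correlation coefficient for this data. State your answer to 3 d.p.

n = 5, Σa = 137, Σb = 101, Σa² = 3983, Σb² = 2087, Σab = 2864
nΣab − ΣaΣb = 14320 − 13837 = 483
nΣa² − (Σa)² = 19915 − 18769 = 1146; nΣb² − (Σb)² = 10435 − 10201 = 234
r = 483 / √(1146 × 234) = 483 / 517.8455 ≈ 0.933

0.933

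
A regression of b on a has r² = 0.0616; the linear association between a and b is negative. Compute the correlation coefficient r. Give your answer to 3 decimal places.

|r| = √0.0616 = 0.248
The association is negative, so r = −0.248.

-0.248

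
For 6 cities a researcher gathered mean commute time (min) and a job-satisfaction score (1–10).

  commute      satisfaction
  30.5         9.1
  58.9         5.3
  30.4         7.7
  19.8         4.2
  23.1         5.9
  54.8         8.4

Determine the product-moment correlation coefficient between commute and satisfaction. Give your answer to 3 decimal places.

n = 6, Σx = 217.5, Σy = 40.6, Σx² = 9252.31, Σy² = 293.2, Σxy = 1503.57
nΣxy − ΣxΣy = 9021.42 − 8830.5 = 190.92
nΣx² − (Σx)² = 55513.86 − 47306.25 = 8207.61; nΣy² − (Σy)² = 1759.2 − 1648.36 = 110.84
r = 190.92 / √(8207.61 × 110.84) = 190.92 / 953.7985 ≈ 0.200

0.200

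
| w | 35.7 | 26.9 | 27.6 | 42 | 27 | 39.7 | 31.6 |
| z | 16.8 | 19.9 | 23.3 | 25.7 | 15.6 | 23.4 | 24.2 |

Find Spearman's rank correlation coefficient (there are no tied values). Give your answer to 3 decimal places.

Rank w: 5, 1, 3, 7, 2, 6, 4
Rank z: 2, 3, 4, 7, 1, 5, 6
d = rank(w) − rank(z): 3, -2, -1, 0, 1, 1, -2; Σd² = 20
ρ = 1 − 6Σd² / [n(n²−1)] = 1 − 6×20 / (7×48) = 1 − 120/336 ≈ 0.643

0.643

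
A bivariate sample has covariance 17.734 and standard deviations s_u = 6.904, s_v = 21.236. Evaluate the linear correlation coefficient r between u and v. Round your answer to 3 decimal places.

0.121

r = Cov(u,v) / (s_u · s_v) = 17.734 / (6.904 × 21.236)
  = 17.734 / 146.6133 ≈ 0.121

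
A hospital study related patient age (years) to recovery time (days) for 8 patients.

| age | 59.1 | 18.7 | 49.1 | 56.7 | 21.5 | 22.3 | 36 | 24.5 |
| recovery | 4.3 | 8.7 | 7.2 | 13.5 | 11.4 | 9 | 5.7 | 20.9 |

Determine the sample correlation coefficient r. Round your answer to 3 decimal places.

-0.332

n = 8, Σx = 287.9, Σy = 80.7, Σx² = 12323.99, Σy² = 1008.53, Σxy = 2698.84
nΣxy − ΣxΣy = 21590.72 − 23233.53 = -1642.81
nΣx² − (Σx)² = 98591.92 − 82886.41 = 15705.51; nΣy² − (Σy)² = 8068.24 − 6512.49 = 1555.75
r = -1642.81 / √(15705.51 × 1555.75) = -1642.81 / 4943.0605 ≈ -0.332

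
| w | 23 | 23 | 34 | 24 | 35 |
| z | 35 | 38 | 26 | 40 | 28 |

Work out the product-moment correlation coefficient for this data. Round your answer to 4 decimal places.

-0.9245

n = 5, Σw = 139, Σz = 167, Σw² = 4015, Σz² = 5729, Σwz = 4503
nΣwz − ΣwΣz = 22515 − 23213 = -698
nΣw² − (Σw)² = 20075 − 19321 = 754; nΣz² − (Σz)² = 28645 − 27889 = 756
r = -698 / √(754 × 756) = -698 / 754.9993 ≈ -0.9245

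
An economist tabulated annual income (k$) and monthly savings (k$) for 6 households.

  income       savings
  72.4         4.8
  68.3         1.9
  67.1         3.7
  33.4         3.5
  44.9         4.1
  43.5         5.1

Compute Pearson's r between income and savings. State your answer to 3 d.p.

-0.222

n = 6, Σx = 329.6, Σy = 23.1, Σx² = 19432.88, Σy² = 95.41, Σxy = 1248.4
nΣxy − ΣxΣy = 7490.4 − 7613.76 = -123.36
nΣx² − (Σx)² = 116597.28 − 108636.16 = 7961.12; nΣy² − (Σy)² = 572.46 − 533.61 = 38.85
r = -123.36 / √(7961.12 × 38.85) = -123.36 / 556.1380 ≈ -0.222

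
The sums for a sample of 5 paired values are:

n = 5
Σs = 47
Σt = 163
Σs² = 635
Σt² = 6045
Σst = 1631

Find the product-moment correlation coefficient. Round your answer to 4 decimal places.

0.2629

r = (nΣst − ΣsΣt) / √[(nΣs² − (Σs)²)(nΣt² − (Σt)²)]
Numerator: 5×1631 − 47×163 = 494
Denominator: √[(3175 − 2209)(30225 − 26569)] = √[966 × 3656] = 1879.2807
r = 494 / 1879.2807 ≈ 0.2629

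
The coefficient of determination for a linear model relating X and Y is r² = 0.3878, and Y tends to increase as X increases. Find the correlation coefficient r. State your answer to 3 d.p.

0.623

|r| = √0.3878 = 0.623
The association is positive, so r = 0.623.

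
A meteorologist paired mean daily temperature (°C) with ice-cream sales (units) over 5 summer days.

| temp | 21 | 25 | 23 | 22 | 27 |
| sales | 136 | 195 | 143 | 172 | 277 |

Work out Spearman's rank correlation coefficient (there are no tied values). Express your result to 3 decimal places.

Rank temp: 1, 4, 3, 2, 5
Rank sales: 1, 4, 2, 3, 5
d = rank(temp) − rank(sales): 0, 0, 1, -1, 0; Σd² = 2
ρ = 1 − 6Σd² / [n(n²−1)] = 1 − 6×2 / (5×24) = 1 − 12/120 ≈ 0.900

0.900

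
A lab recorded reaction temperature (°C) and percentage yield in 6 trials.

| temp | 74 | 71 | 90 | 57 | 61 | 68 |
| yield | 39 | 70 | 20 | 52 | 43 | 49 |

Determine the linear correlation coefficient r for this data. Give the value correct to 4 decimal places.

-0.6092

n = 6, Σx = 421, Σy = 273, Σx² = 30211, Σy² = 13775, Σxy = 18575
nΣxy − ΣxΣy = 111450 − 114933 = -3483
nΣx² − (Σx)² = 181266 − 177241 = 4025; nΣy² − (Σy)² = 82650 − 74529 = 8121
r = -3483 / √(4025 × 8121) = -3483 / 5717.2568 ≈ -0.6092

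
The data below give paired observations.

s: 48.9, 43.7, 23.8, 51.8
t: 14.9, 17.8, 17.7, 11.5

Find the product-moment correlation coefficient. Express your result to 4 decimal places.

n = 4, Σs = 168.2, Σt = 61.9, Σs² = 7550.58, Σt² = 984.39, Σst = 2523.43
nΣst − ΣsΣt = 10093.72 − 10411.58 = -317.86
nΣs² − (Σs)² = 30202.32 − 28291.24 = 1911.08; nΣt² − (Σt)² = 3937.56 − 3831.61 = 105.95
r = -317.86 / √(1911.08 × 105.95) = -317.86 / 449.9766 ≈ -0.7064

-0.7064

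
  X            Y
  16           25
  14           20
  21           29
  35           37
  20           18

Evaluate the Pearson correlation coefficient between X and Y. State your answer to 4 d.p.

n = 5, ΣX = 106, ΣY = 129, ΣX² = 2518, ΣY² = 3559, ΣXY = 2944
nΣXY − ΣXΣY = 14720 − 13674 = 1046
nΣX² − (ΣX)² = 12590 − 11236 = 1354; nΣY² − (ΣY)² = 17795 − 16641 = 1154
r = 1046 / √(1354 × 1154) = 1046 / 1250.0064 ≈ 0.8368

0.8368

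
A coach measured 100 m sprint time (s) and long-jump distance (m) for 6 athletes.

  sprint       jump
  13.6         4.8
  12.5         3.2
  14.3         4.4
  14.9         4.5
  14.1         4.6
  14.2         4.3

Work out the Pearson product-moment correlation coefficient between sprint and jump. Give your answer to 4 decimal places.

0.7318

n = 6, Σx = 83.6, Σy = 25.8, Σx² = 1168.16, Σy² = 112.54, Σxy = 361.17
nΣxy − ΣxΣy = 2167.02 − 2156.88 = 10.14
nΣx² − (Σx)² = 7008.96 − 6988.96 = 20; nΣy² − (Σy)² = 675.24 − 665.64 = 9.6
r = 10.14 / √(20 × 9.6) = 10.14 / 13.8564 ≈ 0.7318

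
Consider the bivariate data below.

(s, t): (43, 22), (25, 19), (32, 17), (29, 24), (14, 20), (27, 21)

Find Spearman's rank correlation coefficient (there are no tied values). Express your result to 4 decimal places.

0.2571

Rank s: 6, 2, 5, 4, 1, 3
Rank t: 5, 2, 1, 6, 3, 4
d = rank(s) − rank(t): 1, 0, 4, -2, -2, -1; Σd² = 26
ρ = 1 − 6Σd² / [n(n²−1)] = 1 − 6×26 / (6×35) = 1 − 156/210 ≈ 0.2571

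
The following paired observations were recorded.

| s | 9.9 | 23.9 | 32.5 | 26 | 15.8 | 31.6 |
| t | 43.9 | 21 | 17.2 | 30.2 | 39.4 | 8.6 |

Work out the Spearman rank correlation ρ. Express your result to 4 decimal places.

Rank s: 1, 3, 6, 4, 2, 5
Rank t: 6, 3, 2, 4, 5, 1
d = rank(s) − rank(t): -5, 0, 4, 0, -3, 4; Σd² = 66
ρ = 1 − 6Σd² / [n(n²−1)] = 1 − 6×66 / (6×35) = 1 − 396/210 ≈ -0.8857

-0.8857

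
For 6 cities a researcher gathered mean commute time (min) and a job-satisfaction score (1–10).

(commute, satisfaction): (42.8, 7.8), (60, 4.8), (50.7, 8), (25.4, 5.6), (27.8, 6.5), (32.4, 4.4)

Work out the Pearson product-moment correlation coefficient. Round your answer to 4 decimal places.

n = 6, Σx = 239.1, Σy = 37.1, Σx² = 10470.09, Σy² = 240.85, Σxy = 1492.94
nΣxy − ΣxΣy = 8957.64 − 8870.61 = 87.03
nΣx² − (Σx)² = 62820.54 − 57168.81 = 5651.73; nΣy² − (Σy)² = 1445.1 − 1376.41 = 68.69
r = 87.03 / √(5651.73 × 68.69) = 87.03 / 623.0709 ≈ 0.1397

0.1397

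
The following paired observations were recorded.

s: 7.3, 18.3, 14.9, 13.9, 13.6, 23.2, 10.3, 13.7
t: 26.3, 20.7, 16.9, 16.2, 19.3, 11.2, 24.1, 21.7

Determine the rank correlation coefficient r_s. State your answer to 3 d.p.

-0.786

Rank s: 1, 7, 6, 5, 3, 8, 2, 4
Rank t: 8, 5, 3, 2, 4, 1, 7, 6
d = rank(s) − rank(t): -7, 2, 3, 3, -1, 7, -5, -2; Σd² = 150
ρ = 1 − 6Σd² / [n(n²−1)] = 1 − 6×150 / (8×63) = 1 − 900/504 ≈ -0.786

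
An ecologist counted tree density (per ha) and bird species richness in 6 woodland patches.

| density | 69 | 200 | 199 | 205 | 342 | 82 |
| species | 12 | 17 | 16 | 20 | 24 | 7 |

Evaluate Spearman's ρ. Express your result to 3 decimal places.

0.943

Rank density: 1, 4, 3, 5, 6, 2
Rank species: 2, 4, 3, 5, 6, 1
d = rank(density) − rank(species): -1, 0, 0, 0, 0, 1; Σd² = 2
ρ = 1 − 6Σd² / [n(n²−1)] = 1 − 6×2 / (6×35) = 1 − 12/210 ≈ 0.943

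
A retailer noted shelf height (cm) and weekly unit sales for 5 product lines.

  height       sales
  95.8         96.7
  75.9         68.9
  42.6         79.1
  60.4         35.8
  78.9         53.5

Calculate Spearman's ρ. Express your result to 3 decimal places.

Rank height: 5, 3, 1, 2, 4
Rank sales: 5, 3, 4, 1, 2
d = rank(height) − rank(sales): 0, 0, -3, 1, 2; Σd² = 14
ρ = 1 − 6Σd² / [n(n²−1)] = 1 − 6×14 / (5×24) = 1 − 84/120 ≈ 0.300

0.300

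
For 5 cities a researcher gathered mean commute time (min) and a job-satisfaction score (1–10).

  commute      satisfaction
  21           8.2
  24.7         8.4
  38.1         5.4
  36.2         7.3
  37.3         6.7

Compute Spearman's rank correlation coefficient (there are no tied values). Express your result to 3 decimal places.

-0.900

Rank commute: 1, 2, 5, 3, 4
Rank satisfaction: 4, 5, 1, 3, 2
d = rank(commute) − rank(satisfaction): -3, -3, 4, 0, 2; Σd² = 38
ρ = 1 − 6Σd² / [n(n²−1)] = 1 − 6×38 / (5×24) = 1 − 228/120 ≈ -0.900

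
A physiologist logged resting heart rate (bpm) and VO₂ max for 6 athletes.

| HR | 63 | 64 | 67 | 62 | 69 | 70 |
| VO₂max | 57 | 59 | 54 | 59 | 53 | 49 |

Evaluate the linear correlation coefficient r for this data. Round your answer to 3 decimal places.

n = 6, Σx = 395, Σy = 331, Σx² = 26059, Σy² = 18337, Σxy = 21730
nΣxy − ΣxΣy = 130380 − 130745 = -365
nΣx² − (Σx)² = 156354 − 156025 = 329; nΣy² − (Σy)² = 110022 − 109561 = 461
r = -365 / √(329 × 461) = -365 / 389.4470 ≈ -0.937

-0.937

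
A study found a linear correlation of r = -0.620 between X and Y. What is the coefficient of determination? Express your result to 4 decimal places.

r² = (-0.620)² = 0.3844

0.3844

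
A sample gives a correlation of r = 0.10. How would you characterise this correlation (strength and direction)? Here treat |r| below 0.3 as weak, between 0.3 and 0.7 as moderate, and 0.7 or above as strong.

r = 0.10 > 0 so the relationship is positive.
|r| = 0.10, which falls in the weak range.

weak positive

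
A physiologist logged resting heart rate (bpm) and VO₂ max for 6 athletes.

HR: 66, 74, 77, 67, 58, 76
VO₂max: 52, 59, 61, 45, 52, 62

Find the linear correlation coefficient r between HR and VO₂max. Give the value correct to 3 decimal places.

0.735

n = 6, Σx = 418, Σy = 331, Σx² = 29390, Σy² = 18479, Σxy = 23238
nΣxy − ΣxΣy = 139428 − 138358 = 1070
nΣx² − (Σx)² = 176340 − 174724 = 1616; nΣy² − (Σy)² = 110874 − 109561 = 1313
r = 1070 / √(1616 × 1313) = 1070 / 1456.6427 ≈ 0.735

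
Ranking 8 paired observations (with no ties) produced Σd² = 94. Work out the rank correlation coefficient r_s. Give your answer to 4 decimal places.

ρ = 1 − 6Σd² / [n(n²−1)] = 1 − 6×94 / (8×63)
  = 1 − 564/504 = 1 − 1.11905 ≈ -0.1190

-0.1190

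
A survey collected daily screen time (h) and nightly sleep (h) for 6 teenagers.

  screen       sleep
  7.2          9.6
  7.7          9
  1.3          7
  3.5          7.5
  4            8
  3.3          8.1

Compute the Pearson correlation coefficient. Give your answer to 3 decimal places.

0.940

n = 6, Σx = 27, Σy = 49.2, Σx² = 151.96, Σy² = 408.02, Σxy = 232.5
nΣxy − ΣxΣy = 1395 − 1328.4 = 66.6
nΣx² − (Σx)² = 911.76 − 729 = 182.76; nΣy² − (Σy)² = 2448.12 − 2420.64 = 27.48
r = 66.6 / √(182.76 × 27.48) = 66.6 / 70.8678 ≈ 0.940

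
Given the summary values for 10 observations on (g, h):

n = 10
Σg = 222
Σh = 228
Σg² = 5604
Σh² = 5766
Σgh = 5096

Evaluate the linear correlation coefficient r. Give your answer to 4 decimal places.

r = (nΣgh − ΣgΣh) / √[(nΣg² − (Σg)²)(nΣh² − (Σh)²)]
Numerator: 10×5096 − 222×228 = 344
Denominator: √[(56040 − 49284)(57660 − 51984)] = √[6756 × 5676] = 6192.5000
r = 344 / 6192.5000 ≈ 0.0556

0.0556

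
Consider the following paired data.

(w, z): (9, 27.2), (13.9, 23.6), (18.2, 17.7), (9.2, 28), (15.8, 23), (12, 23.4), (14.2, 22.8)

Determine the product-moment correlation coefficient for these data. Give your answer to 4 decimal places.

n = 7, Σw = 92.3, Σz = 165.7, Σw² = 1285.37, Σz² = 3990.49, Σwz = 2120.54
nΣwz − ΣwΣz = 14843.78 − 15294.11 = -450.33
nΣw² − (Σw)² = 8997.59 − 8519.29 = 478.3; nΣz² − (Σz)² = 27933.43 − 27456.49 = 476.94
r = -450.33 / √(478.3 × 476.94) = -450.33 / 477.6195 ≈ -0.9429

-0.9429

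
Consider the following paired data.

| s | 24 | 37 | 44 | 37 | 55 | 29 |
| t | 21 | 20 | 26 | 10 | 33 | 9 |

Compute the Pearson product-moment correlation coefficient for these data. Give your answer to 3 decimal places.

n = 6, Σs = 226, Σt = 119, Σs² = 9116, Σt² = 2787, Σst = 4834
nΣst − ΣsΣt = 29004 − 26894 = 2110
nΣs² − (Σs)² = 54696 − 51076 = 3620; nΣt² − (Σt)² = 16722 − 14161 = 2561
r = 2110 / √(3620 × 2561) = 2110 / 3044.8021 ≈ 0.693

0.693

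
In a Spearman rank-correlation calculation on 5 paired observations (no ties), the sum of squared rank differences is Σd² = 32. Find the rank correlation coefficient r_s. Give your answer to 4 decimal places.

ρ = 1 − 6Σd² / [n(n²−1)] = 1 − 6×32 / (5×24)
  = 1 − 192/120 = 1 − 1.60000 ≈ -0.6000

-0.6000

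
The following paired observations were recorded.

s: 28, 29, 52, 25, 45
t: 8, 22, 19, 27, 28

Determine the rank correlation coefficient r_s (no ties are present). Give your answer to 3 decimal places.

Rank s: 2, 3, 5, 1, 4
Rank t: 1, 3, 2, 4, 5
d = rank(s) − rank(t): 1, 0, 3, -3, -1; Σd² = 20
ρ = 1 − 6Σd² / [n(n²−1)] = 1 − 6×20 / (5×24) = 1 − 120/120 ≈ 0.000

0.000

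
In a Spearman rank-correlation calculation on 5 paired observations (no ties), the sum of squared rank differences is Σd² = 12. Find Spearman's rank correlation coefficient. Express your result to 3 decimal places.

0.400

ρ = 1 − 6Σd² / [n(n²−1)] = 1 − 6×12 / (5×24)
  = 1 − 72/120 = 1 − 0.6000 ≈ 0.400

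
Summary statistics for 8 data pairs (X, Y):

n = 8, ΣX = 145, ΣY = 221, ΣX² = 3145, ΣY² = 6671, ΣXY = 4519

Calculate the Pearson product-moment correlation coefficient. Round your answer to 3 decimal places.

r = (nΣXY − ΣXΣY) / √[(nΣX² − (ΣX)²)(nΣY² − (ΣY)²)]
Numerator: 8×4519 − 145×221 = 4107
Denominator: √[(25160 − 21025)(53368 − 48841)] = √[4135 × 4527] = 4326.5627
r = 4107 / 4326.5627 ≈ 0.949

0.949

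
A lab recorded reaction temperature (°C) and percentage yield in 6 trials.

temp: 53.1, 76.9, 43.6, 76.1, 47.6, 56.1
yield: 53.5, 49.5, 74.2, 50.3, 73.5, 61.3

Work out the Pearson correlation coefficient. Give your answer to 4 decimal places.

-0.8605

n = 6, Σx = 353.4, Σy = 362.3, Σx² = 21838.36, Σy² = 22508.17, Σxy = 20647.88
nΣxy − ΣxΣy = 123887.28 − 128036.82 = -4149.54
nΣx² − (Σx)² = 131030.16 − 124891.56 = 6138.6; nΣy² − (Σy)² = 135049.02 − 131261.29 = 3787.73
r = -4149.54 / √(6138.6 × 3787.73) = -4149.54 / 4821.9663 ≈ -0.8605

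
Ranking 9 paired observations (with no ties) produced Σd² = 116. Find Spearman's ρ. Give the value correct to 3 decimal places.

0.033

ρ = 1 − 6Σd² / [n(n²−1)] = 1 − 6×116 / (9×80)
  = 1 − 696/720 = 1 − 0.9667 ≈ 0.033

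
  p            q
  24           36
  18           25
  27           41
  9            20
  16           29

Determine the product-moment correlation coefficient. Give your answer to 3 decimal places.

n = 5, Σp = 94, Σq = 151, Σp² = 1966, Σq² = 4843, Σpq = 3065
nΣpq − ΣpΣq = 15325 − 14194 = 1131
nΣp² − (Σp)² = 9830 − 8836 = 994; nΣq² − (Σq)² = 24215 − 22801 = 1414
r = 1131 / √(994 × 1414) = 1131 / 1185.5446 ≈ 0.954

0.954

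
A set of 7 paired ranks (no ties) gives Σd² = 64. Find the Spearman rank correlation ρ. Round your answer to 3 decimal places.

-0.143

ρ = 1 − 6Σd² / [n(n²−1)] = 1 − 6×64 / (7×48)
  = 1 − 384/336 = 1 − 1.1429 ≈ -0.143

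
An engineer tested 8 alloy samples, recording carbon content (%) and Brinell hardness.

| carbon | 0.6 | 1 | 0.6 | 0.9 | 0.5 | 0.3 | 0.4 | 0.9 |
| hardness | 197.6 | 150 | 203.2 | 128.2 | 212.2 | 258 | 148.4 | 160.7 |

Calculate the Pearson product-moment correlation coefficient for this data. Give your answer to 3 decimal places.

n = 8, Σx = 5.2, Σy = 1458.3, Σx² = 3.84, Σy² = 278711.13, Σxy = 893.35
nΣxy − ΣxΣy = 7146.8 − 7583.16 = -436.36
nΣx² − (Σx)² = 30.72 − 27.04 = 3.68; nΣy² − (Σy)² = 2229689.04 − 2126638.89 = 103050.15
r = -436.36 / √(3.68 × 103050.15) = -436.36 / 615.8121 ≈ -0.709

-0.709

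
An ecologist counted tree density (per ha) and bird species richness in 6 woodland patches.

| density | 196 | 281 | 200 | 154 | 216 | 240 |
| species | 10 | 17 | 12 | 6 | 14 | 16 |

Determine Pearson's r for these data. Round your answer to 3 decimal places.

0.951

n = 6, Σx = 1287, Σy = 75, Σx² = 285349, Σy² = 1021, Σxy = 16925
nΣxy − ΣxΣy = 101550 − 96525 = 5025
nΣx² − (Σx)² = 1712094 − 1656369 = 55725; nΣy² − (Σy)² = 6126 − 5625 = 501
r = 5025 / √(55725 × 501) = 5025 / 5283.7700 ≈ 0.951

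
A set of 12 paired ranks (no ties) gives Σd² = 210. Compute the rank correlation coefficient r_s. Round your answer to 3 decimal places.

0.266

ρ = 1 − 6Σd² / [n(n²−1)] = 1 − 6×210 / (12×143)
  = 1 − 1260/1716 = 1 − 0.7343 ≈ 0.266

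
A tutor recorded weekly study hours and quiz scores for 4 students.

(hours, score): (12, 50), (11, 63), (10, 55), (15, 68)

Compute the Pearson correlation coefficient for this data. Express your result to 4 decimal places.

n = 4, Σx = 48, Σy = 236, Σx² = 590, Σy² = 14118, Σxy = 2863
nΣxy − ΣxΣy = 11452 − 11328 = 124
nΣx² − (Σx)² = 2360 − 2304 = 56; nΣy² − (Σy)² = 56472 − 55696 = 776
r = 124 / √(56 × 776) = 124 / 208.4610 ≈ 0.5948

0.5948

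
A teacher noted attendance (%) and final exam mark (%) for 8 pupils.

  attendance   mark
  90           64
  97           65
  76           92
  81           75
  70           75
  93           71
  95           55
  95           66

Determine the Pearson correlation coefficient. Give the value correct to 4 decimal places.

-0.7371

n = 8, Σx = 697, Σy = 563, Σx² = 61445, Σy² = 40457, Σxy = 48480
nΣxy − ΣxΣy = 387840 − 392411 = -4571
nΣx² − (Σx)² = 491560 − 485809 = 5751; nΣy² − (Σy)² = 323656 − 316969 = 6687
r = -4571 / √(5751 × 6687) = -4571 / 6201.3657 ≈ -0.7371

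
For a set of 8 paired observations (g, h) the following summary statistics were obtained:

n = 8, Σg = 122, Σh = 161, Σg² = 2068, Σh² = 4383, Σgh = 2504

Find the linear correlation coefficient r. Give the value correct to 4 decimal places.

r = (nΣgh − ΣgΣh) / √[(nΣg² − (Σg)²)(nΣh² − (Σh)²)]
Numerator: 8×2504 − 122×161 = 390
Denominator: √[(16544 − 14884)(35064 − 25921)] = √[1660 × 9143] = 3895.8157
r = 390 / 3895.8157 ≈ 0.1001

0.1001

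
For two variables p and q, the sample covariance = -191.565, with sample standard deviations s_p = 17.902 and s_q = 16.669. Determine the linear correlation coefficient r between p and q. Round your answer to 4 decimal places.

-0.6420

r = Cov(p,q) / (s_p · s_q) = -191.565 / (17.902 × 16.669)
  = -191.565 / 298.4084 ≈ -0.6420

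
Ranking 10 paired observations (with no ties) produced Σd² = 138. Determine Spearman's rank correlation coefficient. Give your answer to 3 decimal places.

ρ = 1 − 6Σd² / [n(n²−1)] = 1 − 6×138 / (10×99)
  = 1 − 828/990 = 1 − 0.8364 ≈ 0.164

0.164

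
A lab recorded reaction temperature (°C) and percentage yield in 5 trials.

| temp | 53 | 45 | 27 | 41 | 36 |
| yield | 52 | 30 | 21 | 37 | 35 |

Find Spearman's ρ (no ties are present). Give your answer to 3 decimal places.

Rank temp: 5, 4, 1, 3, 2
Rank yield: 5, 2, 1, 4, 3
d = rank(temp) − rank(yield): 0, 2, 0, -1, -1; Σd² = 6
ρ = 1 − 6Σd² / [n(n²−1)] = 1 − 6×6 / (5×24) = 1 − 36/120 ≈ 0.700

0.700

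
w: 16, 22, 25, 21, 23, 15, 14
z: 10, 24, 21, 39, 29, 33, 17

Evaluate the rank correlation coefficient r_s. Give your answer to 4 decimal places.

Rank w: 3, 5, 7, 4, 6, 2, 1
Rank z: 1, 4, 3, 7, 5, 6, 2
d = rank(w) − rank(z): 2, 1, 4, -3, 1, -4, -1; Σd² = 48
ρ = 1 − 6Σd² / [n(n²−1)] = 1 − 6×48 / (7×48) = 1 − 288/336 ≈ 0.1429

0.1429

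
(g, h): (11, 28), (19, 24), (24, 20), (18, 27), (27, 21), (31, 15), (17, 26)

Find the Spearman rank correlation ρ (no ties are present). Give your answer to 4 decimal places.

-0.9286

Rank g: 1, 4, 5, 3, 6, 7, 2
Rank h: 7, 4, 2, 6, 3, 1, 5
d = rank(g) − rank(h): -6, 0, 3, -3, 3, 6, -3; Σd² = 108
ρ = 1 − 6Σd² / [n(n²−1)] = 1 − 6×108 / (7×48) = 1 − 648/336 ≈ -0.9286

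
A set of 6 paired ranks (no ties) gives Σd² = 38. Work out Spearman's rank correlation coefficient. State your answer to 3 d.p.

-0.086

ρ = 1 − 6Σd² / [n(n²−1)] = 1 − 6×38 / (6×35)
  = 1 − 228/210 = 1 − 1.0857 ≈ -0.086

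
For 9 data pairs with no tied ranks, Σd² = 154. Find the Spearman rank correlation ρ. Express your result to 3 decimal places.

-0.283

ρ = 1 − 6Σd² / [n(n²−1)] = 1 − 6×154 / (9×80)
  = 1 − 924/720 = 1 − 1.2833 ≈ -0.283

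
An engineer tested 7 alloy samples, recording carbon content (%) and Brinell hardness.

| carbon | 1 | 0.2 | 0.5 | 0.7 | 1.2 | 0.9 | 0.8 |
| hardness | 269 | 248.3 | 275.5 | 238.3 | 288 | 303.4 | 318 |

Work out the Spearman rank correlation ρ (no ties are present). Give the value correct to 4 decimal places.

Rank carbon: 6, 1, 2, 3, 7, 5, 4
Rank hardness: 3, 2, 4, 1, 5, 6, 7
d = rank(carbon) − rank(hardness): 3, -1, -2, 2, 2, -1, -3; Σd² = 32
ρ = 1 − 6Σd² / [n(n²−1)] = 1 − 6×32 / (7×48) = 1 − 192/336 ≈ 0.4286

0.4286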